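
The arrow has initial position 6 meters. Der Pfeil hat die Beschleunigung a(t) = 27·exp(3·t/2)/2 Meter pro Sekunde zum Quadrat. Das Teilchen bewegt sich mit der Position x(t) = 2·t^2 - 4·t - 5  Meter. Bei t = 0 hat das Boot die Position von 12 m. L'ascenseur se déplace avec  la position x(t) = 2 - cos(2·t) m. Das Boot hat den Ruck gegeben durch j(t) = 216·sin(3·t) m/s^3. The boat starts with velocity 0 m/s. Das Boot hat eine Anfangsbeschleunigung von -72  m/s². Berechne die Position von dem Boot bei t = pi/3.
Wir müssen unsere Gleichung für den Ruck j(t) = 216·sin(3·t) 3-mal integrieren. Das Integral von dem Ruck ist die Beschleunigung. Mit a(0) = -72 erhalten wir a(t) = -72·cos(3·t). Durch Integration von der Beschleunigung und Verwendung der Anfangsbedingung v(0) = 0, erhalten wir v(t) = -24·sin(3·t). Mit ∫v(t)dt und Anwendung von x(0) = 12, finden wir x(t) = 8·cos(3·t) + 4. Mit x(t) = 8·cos(3·t) + 4 und Einsetzen von t = pi/3, finden wir x = -4.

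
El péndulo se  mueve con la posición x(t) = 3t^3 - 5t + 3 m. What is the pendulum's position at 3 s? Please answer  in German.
Wir haben die Position x(t) = 3·t^3 - 5·t + 3. Durch Einsetzen von t = 3: x(3) = 69.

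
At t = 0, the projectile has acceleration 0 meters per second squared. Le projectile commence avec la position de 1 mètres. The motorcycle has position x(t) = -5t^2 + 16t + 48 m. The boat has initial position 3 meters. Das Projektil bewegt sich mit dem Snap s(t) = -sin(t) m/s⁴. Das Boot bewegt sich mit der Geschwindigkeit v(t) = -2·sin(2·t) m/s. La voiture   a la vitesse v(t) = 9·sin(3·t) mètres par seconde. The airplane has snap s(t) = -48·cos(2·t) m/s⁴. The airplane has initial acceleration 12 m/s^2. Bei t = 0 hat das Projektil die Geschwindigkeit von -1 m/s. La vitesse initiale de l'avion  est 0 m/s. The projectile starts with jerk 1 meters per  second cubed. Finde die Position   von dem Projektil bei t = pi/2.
Um dies zu lösen, müssen wir 4 Stammfunktionen unserer Gleichung für den Snap s(t) = -sin(t) finden. Die Stammfunktion von dem Snap ist der Ruck. Mit j(0) = 1 erhalten wir j(t) = cos(t). Durch Integration von dem Ruck und Verwendung der Anfangsbedingung a(0) = 0, erhalten wir a(t) = sin(t). Mit ∫a(t)dt und Anwendung von v(0) = -1, finden wir v(t) = -cos(t). Die Stammfunktion von der Geschwindigkeit ist die Position. Mit x(0) = 1 erhalten wir x(t) = 1 - sin(t). Mit x(t) = 1 - sin(t) und Einsetzen von t = pi/2, finden wir x = 0.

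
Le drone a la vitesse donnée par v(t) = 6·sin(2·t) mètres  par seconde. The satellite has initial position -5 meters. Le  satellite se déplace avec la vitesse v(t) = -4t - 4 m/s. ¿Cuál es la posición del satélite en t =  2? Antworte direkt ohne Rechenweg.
x(2) = -21.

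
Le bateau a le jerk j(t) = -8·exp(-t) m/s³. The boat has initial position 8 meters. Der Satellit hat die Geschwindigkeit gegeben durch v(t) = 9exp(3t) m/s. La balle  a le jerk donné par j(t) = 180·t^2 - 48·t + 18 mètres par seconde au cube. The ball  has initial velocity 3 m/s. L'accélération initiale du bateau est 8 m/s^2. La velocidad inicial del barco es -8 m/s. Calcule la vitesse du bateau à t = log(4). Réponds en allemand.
Ausgehend von dem Ruck j(t) = -8·exp(-t), nehmen wir 2 Integrale. Durch Integration von dem Ruck und Verwendung der Anfangsbedingung a(0) = 8, erhalten wir a(t) = 8·exp(-t). Die Stammfunktion von der Beschleunigung, mit v(0) = -8, ergibt die Geschwindigkeit: v(t) = -8·exp(-t). Mit v(t) = -8·exp(-t) und Einsetzen von t = log(4), finden wir v = -2.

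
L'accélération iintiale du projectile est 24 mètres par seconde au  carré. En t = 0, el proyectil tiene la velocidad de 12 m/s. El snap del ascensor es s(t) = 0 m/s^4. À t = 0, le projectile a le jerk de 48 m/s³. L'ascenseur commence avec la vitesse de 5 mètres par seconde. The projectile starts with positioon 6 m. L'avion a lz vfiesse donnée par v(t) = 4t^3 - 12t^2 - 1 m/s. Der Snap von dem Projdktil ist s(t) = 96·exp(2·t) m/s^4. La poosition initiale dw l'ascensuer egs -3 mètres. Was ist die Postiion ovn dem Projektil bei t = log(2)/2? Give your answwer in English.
We must find the integral of our snap equation s(t) = 96·exp(2·t) 4 times. The integral of snap, with j(0) = 48, gives jerk: j(t) = 48·exp(2·t). Taking ∫j(t)dt and applying a(0) = 24, we find a(t) = 24·exp(2·t). The antiderivative of acceleration is velocity. Using v(0) = 12, we get v(t) = 12·exp(2·t). Taking ∫v(t)dt and applying x(0) = 6, we find x(t) = 6·exp(2·t). We have position x(t) = 6·exp(2·t). Substituting t = log(2)/2: x(log(2)/2) = 12.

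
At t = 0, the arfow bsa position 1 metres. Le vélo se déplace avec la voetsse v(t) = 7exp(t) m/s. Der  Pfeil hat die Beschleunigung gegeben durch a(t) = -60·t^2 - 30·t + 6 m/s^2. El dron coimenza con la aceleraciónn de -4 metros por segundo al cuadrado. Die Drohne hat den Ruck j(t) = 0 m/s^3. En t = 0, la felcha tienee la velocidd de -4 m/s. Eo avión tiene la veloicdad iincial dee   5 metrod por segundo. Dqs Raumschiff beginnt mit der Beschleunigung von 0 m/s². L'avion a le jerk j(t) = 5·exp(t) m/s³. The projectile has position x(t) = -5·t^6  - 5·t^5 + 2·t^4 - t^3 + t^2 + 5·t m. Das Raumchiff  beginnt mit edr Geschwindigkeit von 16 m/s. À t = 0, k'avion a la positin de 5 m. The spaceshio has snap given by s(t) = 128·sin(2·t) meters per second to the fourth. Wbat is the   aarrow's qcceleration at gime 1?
Using a(t) = -60·t^2 - 30·t + 6 and substituting t = 1, we find a = -84.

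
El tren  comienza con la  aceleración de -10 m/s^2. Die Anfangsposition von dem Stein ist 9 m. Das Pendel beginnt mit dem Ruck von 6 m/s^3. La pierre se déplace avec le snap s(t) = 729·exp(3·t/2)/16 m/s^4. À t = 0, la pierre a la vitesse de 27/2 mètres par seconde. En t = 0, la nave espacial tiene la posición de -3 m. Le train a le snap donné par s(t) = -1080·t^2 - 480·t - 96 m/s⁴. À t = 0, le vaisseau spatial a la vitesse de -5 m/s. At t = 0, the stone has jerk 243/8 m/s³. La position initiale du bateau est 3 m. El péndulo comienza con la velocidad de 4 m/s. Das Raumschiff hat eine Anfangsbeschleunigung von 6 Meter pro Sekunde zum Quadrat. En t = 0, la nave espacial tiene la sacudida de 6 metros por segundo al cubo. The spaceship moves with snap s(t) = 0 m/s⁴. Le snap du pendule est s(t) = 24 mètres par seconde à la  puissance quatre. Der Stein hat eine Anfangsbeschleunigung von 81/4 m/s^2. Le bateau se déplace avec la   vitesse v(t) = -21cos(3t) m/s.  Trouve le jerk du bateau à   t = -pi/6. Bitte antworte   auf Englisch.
We must differentiate our velocity equation v(t) = -21·cos(3·t) 2 times. The derivative of velocity gives acceleration: a(t) = 63·sin(3·t). Differentiating acceleration, we get jerk: j(t) = 189·cos(3·t). Using j(t) = 189·cos(3·t) and substituting t = -pi/6, we find j = 0.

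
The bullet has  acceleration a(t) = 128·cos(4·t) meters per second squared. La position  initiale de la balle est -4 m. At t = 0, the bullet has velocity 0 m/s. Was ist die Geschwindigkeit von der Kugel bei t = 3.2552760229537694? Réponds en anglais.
To find the answer, we compute 1 integral of a(t) = 128·cos(4·t). Integrating acceleration and using the initial condition v(0) = 0, we get v(t) = 32·sin(4·t). Using v(t) = 32·sin(4·t) and substituting t = 3.2552760229537694, we find v = 14.0551325243441.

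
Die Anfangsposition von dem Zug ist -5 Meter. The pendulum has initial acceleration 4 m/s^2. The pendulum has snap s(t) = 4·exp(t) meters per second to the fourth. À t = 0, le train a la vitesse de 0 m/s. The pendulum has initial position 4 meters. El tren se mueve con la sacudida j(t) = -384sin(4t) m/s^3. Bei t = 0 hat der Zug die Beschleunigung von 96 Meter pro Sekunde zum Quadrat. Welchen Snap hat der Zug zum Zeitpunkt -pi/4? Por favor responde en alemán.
Ausgehend von dem Ruck j(t) = -384·sin(4·t), nehmen wir 1 Ableitung. Durch Ableiten von dem Ruck erhalten wir den Snap: s(t) = -1536·cos(4·t). Aus der Gleichung für den Snap s(t) = -1536·cos(4·t), setzen wir t = -pi/4 ein und erhalten s = 1536.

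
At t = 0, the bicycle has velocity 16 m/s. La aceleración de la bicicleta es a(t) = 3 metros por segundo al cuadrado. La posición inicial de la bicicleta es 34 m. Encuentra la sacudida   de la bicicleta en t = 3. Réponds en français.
Nous devons dériver notre équation de l'accélération a(t) = 3 1 fois. En prenant d/dt de a(t), nous trouvons j(t) = 0. De l'équation du jerk j(t) = 0, nous substituons t = 3 pour obtenir j = 0.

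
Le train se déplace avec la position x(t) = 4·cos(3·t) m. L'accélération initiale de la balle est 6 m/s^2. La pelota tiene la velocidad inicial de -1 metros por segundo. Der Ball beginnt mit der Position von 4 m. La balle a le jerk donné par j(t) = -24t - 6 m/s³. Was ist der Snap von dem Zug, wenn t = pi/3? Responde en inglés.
We must differentiate our position equation x(t) = 4·cos(3·t) 4 times. Differentiating position, we get velocity: v(t) = -12·sin(3·t). The derivative of velocity gives acceleration: a(t) = -36·cos(3·t). The derivative of acceleration gives jerk: j(t) = 108·sin(3·t). Differentiating jerk, we get snap: s(t) = 324·cos(3·t). We have snap s(t) = 324·cos(3·t). Substituting t = pi/3: s(pi/3) = -324.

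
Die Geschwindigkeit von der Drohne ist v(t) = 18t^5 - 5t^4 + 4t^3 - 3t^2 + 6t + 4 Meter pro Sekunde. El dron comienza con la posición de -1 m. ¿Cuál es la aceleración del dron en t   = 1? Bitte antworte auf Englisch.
To solve this, we need to take 1 derivative of our velocity equation v(t) = 18·t^5 - 5·t^4 + 4·t^3 - 3·t^2 + 6·t + 4. Taking d/dt of v(t), we find a(t) = 90·t^4 - 20·t^3 + 12·t^2 - 6·t + 6. We have acceleration a(t) = 90·t^4 - 20·t^3 + 12·t^2 - 6·t + 6. Substituting t = 1: a(1) = 82.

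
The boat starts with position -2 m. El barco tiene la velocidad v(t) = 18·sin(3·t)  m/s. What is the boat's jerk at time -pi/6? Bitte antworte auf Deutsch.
Ausgehend von der Geschwindigkeit v(t) = 18·sin(3·t), nehmen wir 2 Ableitungen. Die Ableitung von der Geschwindigkeit ergibt die Beschleunigung: a(t) = 54·cos(3·t). Mit d/dt von a(t) finden wir j(t) = -162·sin(3·t). Aus der Gleichung für den Ruck j(t) = -162·sin(3·t), setzen wir t = -pi/6 ein und erhalten j = 162.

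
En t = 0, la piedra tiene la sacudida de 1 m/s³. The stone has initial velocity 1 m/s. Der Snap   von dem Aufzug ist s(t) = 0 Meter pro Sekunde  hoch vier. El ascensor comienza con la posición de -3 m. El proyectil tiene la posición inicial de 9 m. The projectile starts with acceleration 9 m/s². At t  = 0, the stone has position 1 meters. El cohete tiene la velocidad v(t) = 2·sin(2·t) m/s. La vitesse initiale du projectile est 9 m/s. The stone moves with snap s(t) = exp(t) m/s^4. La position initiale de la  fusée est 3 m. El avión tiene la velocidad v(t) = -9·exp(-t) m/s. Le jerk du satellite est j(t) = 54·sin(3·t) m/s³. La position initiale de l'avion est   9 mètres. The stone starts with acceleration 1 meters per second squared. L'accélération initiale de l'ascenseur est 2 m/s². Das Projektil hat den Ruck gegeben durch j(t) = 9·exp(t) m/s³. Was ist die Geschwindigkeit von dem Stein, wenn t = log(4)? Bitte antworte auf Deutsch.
Wir müssen das Integral unserer Gleichung für den Snap s(t) = exp(t) 3-mal finden. Die Stammfunktion von dem Snap, mit j(0) = 1, ergibt den Ruck: j(t) = exp(t). Das Integral von dem Ruck, mit a(0) = 1, ergibt die Beschleunigung: a(t) = exp(t). Mit ∫a(t)dt und Anwendung von v(0) = 1, finden wir v(t) = exp(t). Aus der Gleichung für die Geschwindigkeit v(t) = exp(t), setzen wir t = log(4) ein und erhalten v = 4.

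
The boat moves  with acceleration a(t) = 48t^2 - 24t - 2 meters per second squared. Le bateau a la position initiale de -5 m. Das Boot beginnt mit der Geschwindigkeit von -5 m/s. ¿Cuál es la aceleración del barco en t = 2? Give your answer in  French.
En utilisant a(t) = 48·t^2 - 24·t - 2 et en substituant t = 2, nous trouvons a = 142.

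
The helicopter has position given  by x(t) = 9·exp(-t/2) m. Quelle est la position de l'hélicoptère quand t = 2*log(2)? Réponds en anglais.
Using x(t) = 9·exp(-t/2) and substituting t = 2*log(2), we find x = 9/2.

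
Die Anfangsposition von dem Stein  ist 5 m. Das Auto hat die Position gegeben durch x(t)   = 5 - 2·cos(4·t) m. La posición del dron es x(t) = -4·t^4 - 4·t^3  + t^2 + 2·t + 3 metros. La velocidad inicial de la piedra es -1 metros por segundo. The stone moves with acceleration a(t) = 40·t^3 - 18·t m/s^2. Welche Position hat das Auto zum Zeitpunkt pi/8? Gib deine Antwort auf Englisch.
We have position x(t) = 5 - 2·cos(4·t). Substituting t = pi/8: x(pi/8) = 5.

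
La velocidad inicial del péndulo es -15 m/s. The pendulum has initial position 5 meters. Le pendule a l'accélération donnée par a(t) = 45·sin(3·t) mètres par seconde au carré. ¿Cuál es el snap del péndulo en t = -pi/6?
Partiendo de la aceleración a(t) = 45·sin(3·t), tomamos 2 derivadas. La derivada de la aceleración da la sacudida: j(t) = 135·cos(3·t). La derivada de la sacudida da el snap: s(t) = -405·sin(3·t). Usando s(t) = -405·sin(3·t) y sustituyendo t = -pi/6, encontramos s = 405.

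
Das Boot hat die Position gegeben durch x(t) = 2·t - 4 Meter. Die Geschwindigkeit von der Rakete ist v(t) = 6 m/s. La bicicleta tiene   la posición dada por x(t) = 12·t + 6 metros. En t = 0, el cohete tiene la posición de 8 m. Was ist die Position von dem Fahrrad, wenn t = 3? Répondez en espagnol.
De la ecuación de la posición x(t) = 12·t + 6, sustituimos t = 3 para obtener x = 42.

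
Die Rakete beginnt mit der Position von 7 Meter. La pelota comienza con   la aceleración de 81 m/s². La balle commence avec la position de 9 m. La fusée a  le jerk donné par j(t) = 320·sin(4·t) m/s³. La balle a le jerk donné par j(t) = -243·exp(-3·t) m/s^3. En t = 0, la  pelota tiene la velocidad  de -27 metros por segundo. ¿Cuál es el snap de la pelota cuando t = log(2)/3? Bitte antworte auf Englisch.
Starting from jerk j(t) = -243·exp(-3·t), we take 1 derivative. Taking d/dt of j(t), we find s(t) = 729·exp(-3·t). From the given snap equation s(t) = 729·exp(-3·t), we substitute t = log(2)/3 to get s = 729/2.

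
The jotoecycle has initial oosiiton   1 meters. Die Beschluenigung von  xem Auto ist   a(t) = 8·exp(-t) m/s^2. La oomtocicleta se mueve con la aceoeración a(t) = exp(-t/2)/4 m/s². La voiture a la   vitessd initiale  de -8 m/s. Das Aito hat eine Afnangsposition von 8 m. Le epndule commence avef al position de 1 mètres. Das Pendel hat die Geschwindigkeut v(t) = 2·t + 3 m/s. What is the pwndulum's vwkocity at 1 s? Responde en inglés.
From the given velocity equation v(t) = 2·t + 3, we substitute t = 1 to get v = 5.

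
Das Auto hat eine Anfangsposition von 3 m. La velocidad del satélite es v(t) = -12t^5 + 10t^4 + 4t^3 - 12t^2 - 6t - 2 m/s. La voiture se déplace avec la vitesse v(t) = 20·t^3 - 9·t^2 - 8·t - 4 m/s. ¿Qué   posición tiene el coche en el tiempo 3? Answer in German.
Um dies zu lösen, müssen wir 1 Integral unserer Gleichung für die Geschwindigkeit v(t) = 20·t^3 - 9·t^2 - 8·t - 4 finden. Mit ∫v(t)dt und Anwendung von x(0) = 3, finden wir x(t) = 5·t^4 - 3·t^3 - 4·t^2 - 4·t + 3. Wir haben die Position x(t) = 5·t^4 - 3·t^3 - 4·t^2 - 4·t + 3. Durch Einsetzen von t = 3: x(3) = 279.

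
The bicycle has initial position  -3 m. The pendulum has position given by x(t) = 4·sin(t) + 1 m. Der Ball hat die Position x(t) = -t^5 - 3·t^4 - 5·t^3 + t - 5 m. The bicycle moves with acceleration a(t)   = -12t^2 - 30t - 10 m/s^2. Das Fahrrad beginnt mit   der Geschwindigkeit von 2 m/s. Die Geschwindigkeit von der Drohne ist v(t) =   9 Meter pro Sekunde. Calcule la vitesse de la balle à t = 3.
Pour résoudre ceci, nous devons prendre 1 dérivée de notre équation de la position x(t) = -t^5 - 3·t^4 - 5·t^3 + t - 5. En prenant d/dt de x(t), nous trouvons v(t) = -5·t^4 - 12·t^3 - 15·t^2 + 1. Nous avons la vitesse v(t) = -5·t^4 - 12·t^3 - 15·t^2 + 1. En substituant t = 3: v(3) = -863.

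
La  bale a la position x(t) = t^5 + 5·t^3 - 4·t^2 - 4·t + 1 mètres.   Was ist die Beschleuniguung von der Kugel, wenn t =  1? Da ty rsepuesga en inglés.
We must differentiate our position equation x(t) = t^5 + 5·t^3 - 4·t^2 - 4·t + 1 2 times. The derivative of position gives velocity: v(t) = 5·t^4 + 15·t^2 - 8·t - 4. The derivative of velocity gives acceleration: a(t) = 20·t^3 + 30·t - 8. Using a(t) = 20·t^3 + 30·t - 8 and substituting t = 1, we find a = 42.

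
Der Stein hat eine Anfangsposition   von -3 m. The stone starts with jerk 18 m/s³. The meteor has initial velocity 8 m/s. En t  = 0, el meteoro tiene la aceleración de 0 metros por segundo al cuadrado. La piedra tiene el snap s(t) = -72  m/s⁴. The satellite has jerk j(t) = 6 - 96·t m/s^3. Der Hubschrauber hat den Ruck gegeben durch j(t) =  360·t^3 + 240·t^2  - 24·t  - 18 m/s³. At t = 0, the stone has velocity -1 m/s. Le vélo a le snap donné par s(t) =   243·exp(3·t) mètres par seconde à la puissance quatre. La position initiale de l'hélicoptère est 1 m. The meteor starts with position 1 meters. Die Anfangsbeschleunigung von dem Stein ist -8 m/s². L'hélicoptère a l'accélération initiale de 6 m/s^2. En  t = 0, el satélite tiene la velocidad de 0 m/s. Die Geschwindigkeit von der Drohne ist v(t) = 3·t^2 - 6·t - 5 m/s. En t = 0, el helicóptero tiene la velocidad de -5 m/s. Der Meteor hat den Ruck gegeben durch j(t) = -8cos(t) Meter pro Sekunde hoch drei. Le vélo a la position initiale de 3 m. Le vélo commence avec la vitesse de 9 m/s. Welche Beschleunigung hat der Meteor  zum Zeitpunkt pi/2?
Ausgehend von dem Ruck j(t) = -8·cos(t), nehmen wir 1 Integral. Durch Integration von dem Ruck und Verwendung der Anfangsbedingung a(0) = 0, erhalten wir a(t) = -8·sin(t). Aus der Gleichung für die Beschleunigung a(t) = -8·sin(t), setzen wir t = pi/2 ein und erhalten a = -8.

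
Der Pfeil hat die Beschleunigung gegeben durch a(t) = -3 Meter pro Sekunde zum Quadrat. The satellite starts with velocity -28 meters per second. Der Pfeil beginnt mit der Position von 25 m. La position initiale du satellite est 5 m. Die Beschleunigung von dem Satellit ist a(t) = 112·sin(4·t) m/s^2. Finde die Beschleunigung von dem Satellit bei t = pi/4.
Wir haben die Beschleunigung a(t) = 112·sin(4·t). Durch Einsetzen von t = pi/4: a(pi/4) = 0.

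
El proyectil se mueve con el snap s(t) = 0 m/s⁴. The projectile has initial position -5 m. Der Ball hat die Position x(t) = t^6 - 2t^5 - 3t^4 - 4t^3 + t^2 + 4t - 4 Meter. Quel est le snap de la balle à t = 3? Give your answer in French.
En partant de la position x(t) = t^6 - 2·t^5 - 3·t^4 - 4·t^3 + t^2 + 4·t - 4, nous prenons 4 dérivées. En dérivant la position, nous obtenons la vitesse: v(t) = 6·t^5 - 10·t^4 - 12·t^3 - 12·t^2 + 2·t + 4. La dérivée de la vitesse donne l'accélération: a(t) = 30·t^4 - 40·t^3 - 36·t^2 - 24·t + 2. La dérivée de l'accélération donne le jerk: j(t) = 120·t^3 - 120·t^2 - 72·t - 24. La dérivée du jerk donne le snap: s(t) = 360·t^2 - 240·t - 72. De l'équation du snap s(t) = 360·t^2 - 240·t - 72, nous substituons t = 3 pour obtenir s = 2448.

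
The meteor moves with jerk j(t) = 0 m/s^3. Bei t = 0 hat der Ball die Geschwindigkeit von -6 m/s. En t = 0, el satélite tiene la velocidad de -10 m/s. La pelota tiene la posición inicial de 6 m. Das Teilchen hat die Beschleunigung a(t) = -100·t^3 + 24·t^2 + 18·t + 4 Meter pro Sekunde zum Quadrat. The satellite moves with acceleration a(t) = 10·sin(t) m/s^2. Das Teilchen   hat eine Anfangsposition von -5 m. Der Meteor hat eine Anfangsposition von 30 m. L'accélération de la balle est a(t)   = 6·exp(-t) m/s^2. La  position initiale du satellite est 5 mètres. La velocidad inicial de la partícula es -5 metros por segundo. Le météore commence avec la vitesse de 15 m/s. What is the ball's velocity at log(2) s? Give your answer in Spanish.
Partiendo de la aceleración a(t) = 6·exp(-t), tomamos 1 integral. Integrando la aceleración y usando la condición inicial v(0) = -6, obtenemos v(t) = -6·exp(-t). De la ecuación de la velocidad v(t) = -6·exp(-t), sustituimos t = log(2) para obtener v = -3.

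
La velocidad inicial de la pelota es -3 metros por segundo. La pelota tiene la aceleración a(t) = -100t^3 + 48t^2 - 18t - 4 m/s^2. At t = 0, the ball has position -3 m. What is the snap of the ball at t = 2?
Starting from acceleration a(t) = -100·t^3 + 48·t^2 - 18·t - 4, we take 2 derivatives. The derivative of acceleration gives jerk: j(t) = -300·t^2 + 96·t - 18. Taking d/dt of j(t), we find s(t) = 96 - 600·t. From the given snap equation s(t) = 96 - 600·t, we substitute t = 2 to get s = -1104.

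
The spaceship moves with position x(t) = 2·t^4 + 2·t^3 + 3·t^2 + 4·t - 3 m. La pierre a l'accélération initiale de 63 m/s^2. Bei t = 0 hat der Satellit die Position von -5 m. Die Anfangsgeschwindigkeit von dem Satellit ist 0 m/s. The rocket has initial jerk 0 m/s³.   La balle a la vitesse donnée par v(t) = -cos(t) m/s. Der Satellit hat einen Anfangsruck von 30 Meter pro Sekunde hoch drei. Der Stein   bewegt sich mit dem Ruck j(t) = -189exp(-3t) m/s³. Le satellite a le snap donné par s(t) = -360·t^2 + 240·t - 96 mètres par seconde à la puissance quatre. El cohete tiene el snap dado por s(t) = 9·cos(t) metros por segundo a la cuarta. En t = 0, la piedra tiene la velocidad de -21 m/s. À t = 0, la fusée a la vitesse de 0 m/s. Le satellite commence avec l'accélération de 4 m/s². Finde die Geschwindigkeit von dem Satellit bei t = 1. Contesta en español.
Necesitamos integrar nuestra ecuación del snap s(t) = -360·t^2 + 240·t - 96 3 veces. La antiderivada del snap es la sacudida. Usando j(0) = 30, obtenemos j(t) = -120·t^3 + 120·t^2 - 96·t + 30. La integral de la sacudida, con a(0) = 4, da la aceleración: a(t) = -30·t^4 + 40·t^3 - 48·t^2 + 30·t + 4. Integrando la aceleración y usando la condición inicial v(0) = 0, obtenemos v(t) = t·(-6·t^4 + 10·t^3 - 16·t^2 + 15·t + 4). Tenemos la velocidad v(t) = t·(-6·t^4 + 10·t^3 - 16·t^2 + 15·t + 4). Sustituyendo t = 1: v(1) = 7.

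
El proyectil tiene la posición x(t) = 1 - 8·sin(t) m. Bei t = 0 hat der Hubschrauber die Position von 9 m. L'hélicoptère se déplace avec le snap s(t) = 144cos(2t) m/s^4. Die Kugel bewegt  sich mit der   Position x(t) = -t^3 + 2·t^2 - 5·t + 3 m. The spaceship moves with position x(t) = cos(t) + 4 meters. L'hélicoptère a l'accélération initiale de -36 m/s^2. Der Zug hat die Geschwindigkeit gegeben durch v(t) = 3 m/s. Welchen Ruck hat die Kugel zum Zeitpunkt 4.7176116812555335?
Ausgehend von der Position x(t) = -t^3 + 2·t^2 - 5·t + 3, nehmen wir 3 Ableitungen. Mit d/dt von x(t) finden wir v(t) = -3·t^2 + 4·t - 5. Mit d/dt von v(t) finden wir a(t) = 4 - 6·t. Mit d/dt von a(t) finden wir j(t) = -6. Mit j(t) = -6 und Einsetzen von t = 4.7176116812555335, finden wir j = -6.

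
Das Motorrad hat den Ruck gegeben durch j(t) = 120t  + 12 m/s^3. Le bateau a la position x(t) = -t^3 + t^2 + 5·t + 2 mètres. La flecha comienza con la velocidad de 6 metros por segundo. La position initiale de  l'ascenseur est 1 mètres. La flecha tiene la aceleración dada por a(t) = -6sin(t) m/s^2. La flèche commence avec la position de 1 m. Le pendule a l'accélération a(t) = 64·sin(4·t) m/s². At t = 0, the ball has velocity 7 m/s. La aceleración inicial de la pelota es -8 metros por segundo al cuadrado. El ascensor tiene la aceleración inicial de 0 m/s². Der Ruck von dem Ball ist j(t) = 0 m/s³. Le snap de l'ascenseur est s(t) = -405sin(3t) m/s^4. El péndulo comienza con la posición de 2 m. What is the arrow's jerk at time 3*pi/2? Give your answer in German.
Um dies zu lösen, müssen wir 1 Ableitung unserer Gleichung für die Beschleunigung a(t) = -6·sin(t) nehmen. Durch Ableiten von der Beschleunigung erhalten wir den Ruck: j(t) = -6·cos(t). Wir haben den Ruck j(t) = -6·cos(t). Durch Einsetzen von t = 3*pi/2: j(3*pi/2) = 0.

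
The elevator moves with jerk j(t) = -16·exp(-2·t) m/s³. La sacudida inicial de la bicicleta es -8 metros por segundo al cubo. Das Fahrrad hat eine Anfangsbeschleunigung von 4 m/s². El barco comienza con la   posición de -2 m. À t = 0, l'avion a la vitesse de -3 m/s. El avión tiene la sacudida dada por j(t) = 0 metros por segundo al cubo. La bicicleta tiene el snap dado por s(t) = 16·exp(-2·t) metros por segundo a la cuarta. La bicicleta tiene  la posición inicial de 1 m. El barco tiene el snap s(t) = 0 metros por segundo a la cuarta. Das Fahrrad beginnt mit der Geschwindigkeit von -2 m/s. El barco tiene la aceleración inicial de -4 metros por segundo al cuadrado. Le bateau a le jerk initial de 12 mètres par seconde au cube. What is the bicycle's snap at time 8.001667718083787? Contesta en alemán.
Mit s(t) = 16·exp(-2·t) und Einsetzen von t = 8.001667718083787, finden wir s = 0.00000179456713786324.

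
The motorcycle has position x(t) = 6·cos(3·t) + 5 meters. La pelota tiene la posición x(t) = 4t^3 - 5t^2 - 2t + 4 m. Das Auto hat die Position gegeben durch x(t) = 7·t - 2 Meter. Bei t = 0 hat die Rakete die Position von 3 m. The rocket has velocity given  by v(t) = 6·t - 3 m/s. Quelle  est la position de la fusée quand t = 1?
Pour résoudre ceci, nous devons prendre 1 intégrale de notre équation de la vitesse v(t) = 6·t - 3. En intégrant la vitesse et en utilisant la condition initiale x(0) = 3, nous obtenons x(t) = 3·t^2 - 3·t + 3. De l'équation de la position x(t) = 3·t^2 - 3·t + 3, nous substituons t = 1 pour obtenir x = 3.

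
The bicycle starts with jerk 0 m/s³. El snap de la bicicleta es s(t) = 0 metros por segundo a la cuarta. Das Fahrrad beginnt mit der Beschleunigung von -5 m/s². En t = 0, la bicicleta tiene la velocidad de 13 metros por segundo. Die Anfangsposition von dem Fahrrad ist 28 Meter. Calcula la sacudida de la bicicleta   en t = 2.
Debemos encontrar la integral de nuestra ecuación del snap s(t) = 0 1 vez. Tomando ∫s(t)dt y aplicando j(0) = 0, encontramos j(t) = 0. De la ecuación de la sacudida j(t) = 0, sustituimos t = 2 para obtener j = 0.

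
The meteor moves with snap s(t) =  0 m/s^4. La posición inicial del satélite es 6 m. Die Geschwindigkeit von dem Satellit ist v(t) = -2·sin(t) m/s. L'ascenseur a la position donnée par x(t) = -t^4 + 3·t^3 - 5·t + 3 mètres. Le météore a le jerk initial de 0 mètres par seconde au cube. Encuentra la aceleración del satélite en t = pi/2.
Partiendo de la velocidad v(t) = -2·sin(t), tomamos 1 derivada. La derivada de la velocidad da la aceleración: a(t) = -2·cos(t). De la ecuación de la aceleración a(t) = -2·cos(t), sustituimos t = pi/2 para obtener a = 0.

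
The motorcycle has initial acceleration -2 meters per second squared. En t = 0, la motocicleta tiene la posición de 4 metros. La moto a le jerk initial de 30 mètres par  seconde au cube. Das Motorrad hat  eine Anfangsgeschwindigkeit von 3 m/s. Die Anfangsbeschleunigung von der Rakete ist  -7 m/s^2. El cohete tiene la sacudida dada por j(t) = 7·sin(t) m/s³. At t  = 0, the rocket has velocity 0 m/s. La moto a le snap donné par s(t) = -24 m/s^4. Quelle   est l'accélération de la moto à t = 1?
Nous devons intégrer notre équation du snap s(t) = -24 2 fois. L'intégrale du snap, avec j(0) = 30, donne le jerk: j(t) = 30 - 24·t. L'intégrale du jerk, avec a(0) = -2, donne l'accélération: a(t) = -12·t^2 + 30·t - 2. En utilisant a(t) = -12·t^2 + 30·t - 2 et en substituant t = 1, nous trouvons a = 16.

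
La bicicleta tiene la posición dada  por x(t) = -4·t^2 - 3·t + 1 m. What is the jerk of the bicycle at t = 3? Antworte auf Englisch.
We must differentiate our position equation x(t) = -4·t^2 - 3·t + 1 3 times. Differentiating position, we get velocity: v(t) = -8·t - 3. The derivative of velocity gives acceleration: a(t) = -8. Differentiating acceleration, we get jerk: j(t) = 0. From the given jerk equation j(t) = 0, we substitute t = 3 to get j = 0.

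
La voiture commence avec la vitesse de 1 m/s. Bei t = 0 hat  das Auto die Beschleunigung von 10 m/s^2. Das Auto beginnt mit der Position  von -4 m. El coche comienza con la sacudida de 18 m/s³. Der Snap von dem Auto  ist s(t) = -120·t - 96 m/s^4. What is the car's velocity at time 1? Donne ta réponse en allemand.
Ausgehend von dem Snap s(t) = -120·t - 96, nehmen wir 3 Stammfunktionen. Durch Integration von dem Snap und Verwendung der Anfangsbedingung j(0) = 18, erhalten wir j(t) = -60·t^2 - 96·t + 18. Die Stammfunktion von dem Ruck, mit a(0) = 10, ergibt die Beschleunigung: a(t) = -20·t^3 - 48·t^2 + 18·t + 10. Durch Integration von der Beschleunigung und Verwendung der Anfangsbedingung v(0) = 1, erhalten wir v(t) = -5·t^4 - 16·t^3 + 9·t^2 + 10·t + 1. Wir haben die Geschwindigkeit v(t) = -5·t^4 - 16·t^3 + 9·t^2 + 10·t + 1. Durch Einsetzen von t = 1: v(1) = -1.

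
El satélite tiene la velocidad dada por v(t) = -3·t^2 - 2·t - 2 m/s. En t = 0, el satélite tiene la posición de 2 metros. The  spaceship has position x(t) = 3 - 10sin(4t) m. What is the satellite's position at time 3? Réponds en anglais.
We need to integrate our velocity equation v(t) = -3·t^2 - 2·t - 2 1 time. The antiderivative of velocity, with x(0) = 2, gives position: x(t) = -t^3 - t^2 - 2·t + 2. From the given position equation x(t) = -t^3 - t^2 - 2·t + 2, we substitute t = 3 to get x = -40.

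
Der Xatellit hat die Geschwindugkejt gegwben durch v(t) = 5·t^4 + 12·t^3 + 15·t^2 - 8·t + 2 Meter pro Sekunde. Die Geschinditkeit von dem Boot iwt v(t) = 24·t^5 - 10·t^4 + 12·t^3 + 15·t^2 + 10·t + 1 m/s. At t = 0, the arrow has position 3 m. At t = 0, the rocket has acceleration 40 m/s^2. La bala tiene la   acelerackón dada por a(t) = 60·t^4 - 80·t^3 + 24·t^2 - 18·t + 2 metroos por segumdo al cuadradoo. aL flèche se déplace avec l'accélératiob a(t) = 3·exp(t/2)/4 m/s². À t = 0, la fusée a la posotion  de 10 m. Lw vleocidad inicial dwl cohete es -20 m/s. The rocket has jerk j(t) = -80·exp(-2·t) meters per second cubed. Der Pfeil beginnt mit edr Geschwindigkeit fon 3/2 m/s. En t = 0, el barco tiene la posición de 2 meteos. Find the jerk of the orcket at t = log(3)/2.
We have jerk j(t) = -80·exp(-2·t). Substituting t = log(3)/2: j(log(3)/2) = -80/3.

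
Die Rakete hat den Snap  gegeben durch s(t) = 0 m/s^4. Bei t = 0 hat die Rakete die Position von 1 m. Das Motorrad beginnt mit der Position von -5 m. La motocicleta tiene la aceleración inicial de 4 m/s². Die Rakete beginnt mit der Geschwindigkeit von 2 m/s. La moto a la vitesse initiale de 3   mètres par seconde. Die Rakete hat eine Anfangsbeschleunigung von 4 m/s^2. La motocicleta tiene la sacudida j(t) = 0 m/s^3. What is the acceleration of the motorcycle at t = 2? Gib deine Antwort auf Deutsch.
Um dies zu lösen, müssen wir 1 Integral unserer Gleichung für den Ruck j(t) = 0 finden. Das Integral von dem Ruck, mit a(0) = 4, ergibt die Beschleunigung: a(t) = 4. Wir haben die Beschleunigung a(t) = 4. Durch Einsetzen von t = 2: a(2) = 4.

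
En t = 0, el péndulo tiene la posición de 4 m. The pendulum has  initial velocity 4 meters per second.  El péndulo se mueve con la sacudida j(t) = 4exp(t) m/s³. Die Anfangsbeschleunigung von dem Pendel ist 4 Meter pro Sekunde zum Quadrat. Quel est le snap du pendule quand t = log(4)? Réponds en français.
Pour résoudre ceci, nous devons prendre 1 dérivée de notre équation du jerk j(t) = 4·exp(t). En dérivant le jerk, nous obtenons le snap: s(t) = 4·exp(t). Nous avons le snap s(t) = 4·exp(t). En substituant t = log(4): s(log(4)) = 16.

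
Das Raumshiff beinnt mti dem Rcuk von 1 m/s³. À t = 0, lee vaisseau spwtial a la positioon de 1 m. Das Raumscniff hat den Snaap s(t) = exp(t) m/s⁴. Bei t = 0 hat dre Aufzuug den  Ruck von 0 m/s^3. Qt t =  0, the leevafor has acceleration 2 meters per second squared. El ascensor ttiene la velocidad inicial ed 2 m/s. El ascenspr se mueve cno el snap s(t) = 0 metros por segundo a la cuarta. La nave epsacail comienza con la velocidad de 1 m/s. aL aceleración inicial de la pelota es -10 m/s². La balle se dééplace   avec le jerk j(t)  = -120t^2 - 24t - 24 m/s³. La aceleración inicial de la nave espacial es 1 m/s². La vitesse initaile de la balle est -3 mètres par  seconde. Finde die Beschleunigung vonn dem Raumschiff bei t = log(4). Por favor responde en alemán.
Um dies zu lösen, müssen wir 2 Stammfunktionen unserer Gleichung für den Snap s(t) = exp(t) finden. Das Integral von dem Snap ist der Ruck. Mit j(0) = 1 erhalten wir j(t) = exp(t). Das Integral von dem Ruck, mit a(0) = 1, ergibt die Beschleunigung: a(t) = exp(t). Wir haben die Beschleunigung a(t) = exp(t). Durch Einsetzen von t = log(4): a(log(4)) = 4.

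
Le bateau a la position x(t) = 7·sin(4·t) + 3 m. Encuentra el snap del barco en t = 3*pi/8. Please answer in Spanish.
Para resolver esto, necesitamos tomar 4 derivadas de nuestra ecuación de la posición x(t) = 7·sin(4·t) + 3. La derivada de la posición da la velocidad: v(t) = 28·cos(4·t). Derivando la velocidad, obtenemos la aceleración: a(t) = -112·sin(4·t). Tomando d/dt de a(t), encontramos j(t) = -448·cos(4·t). La derivada de la sacudida da el snap: s(t) = 1792·sin(4·t). Tenemos el snap s(t) = 1792·sin(4·t). Sustituyendo t = 3*pi/8: s(3*pi/8) = -1792.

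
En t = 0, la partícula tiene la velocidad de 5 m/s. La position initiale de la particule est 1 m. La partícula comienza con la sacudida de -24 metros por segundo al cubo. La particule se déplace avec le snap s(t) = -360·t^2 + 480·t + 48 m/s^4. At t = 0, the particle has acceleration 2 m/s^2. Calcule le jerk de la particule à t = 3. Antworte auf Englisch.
To find the answer, we compute 1 antiderivative of s(t) = -360·t^2 + 480·t + 48. Taking ∫s(t)dt and applying j(0) = -24, we find j(t) = -120·t^3 + 240·t^2 + 48·t - 24. From the given jerk equation j(t) = -120·t^3 + 240·t^2 + 48·t - 24, we substitute t = 3 to get j = -960.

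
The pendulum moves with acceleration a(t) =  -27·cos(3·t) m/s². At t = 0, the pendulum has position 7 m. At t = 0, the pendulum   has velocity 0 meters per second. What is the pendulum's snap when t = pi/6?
To solve this, we need to take 2 derivatives of our acceleration equation a(t) = -27·cos(3·t). Taking d/dt of a(t), we find j(t) = 81·sin(3·t). Differentiating jerk, we get snap: s(t) = 243·cos(3·t). Using s(t) = 243·cos(3·t) and substituting t = pi/6, we find s = 0.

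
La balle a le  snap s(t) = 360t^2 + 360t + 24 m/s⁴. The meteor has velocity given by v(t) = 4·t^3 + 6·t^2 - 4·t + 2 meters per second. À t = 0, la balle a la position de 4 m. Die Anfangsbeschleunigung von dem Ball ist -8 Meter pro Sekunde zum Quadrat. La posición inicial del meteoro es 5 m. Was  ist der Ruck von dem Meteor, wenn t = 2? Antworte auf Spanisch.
Partiendo de la velocidad v(t) = 4·t^3 + 6·t^2 - 4·t + 2, tomamos 2 derivadas. La derivada de la velocidad da la aceleración: a(t) = 12·t^2 + 12·t - 4. Tomando d/dt de a(t), encontramos j(t) = 24·t + 12. Tenemos la sacudida j(t) = 24·t + 12. Sustituyendo t = 2: j(2) = 60.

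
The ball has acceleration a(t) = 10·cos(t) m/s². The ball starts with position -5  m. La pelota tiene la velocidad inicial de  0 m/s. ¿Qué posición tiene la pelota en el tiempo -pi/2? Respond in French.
Nous devons trouver la primitive de notre équation de l'accélération a(t) = 10·cos(t) 2 fois. L'intégrale de l'accélération, avec v(0) = 0, donne la vitesse: v(t) = 10·sin(t). En intégrant la vitesse et en utilisant la condition initiale x(0) = -5, nous obtenons x(t) = 5 - 10·cos(t). En utilisant x(t) = 5 - 10·cos(t) et en substituant t = -pi/2, nous trouvons x = 5.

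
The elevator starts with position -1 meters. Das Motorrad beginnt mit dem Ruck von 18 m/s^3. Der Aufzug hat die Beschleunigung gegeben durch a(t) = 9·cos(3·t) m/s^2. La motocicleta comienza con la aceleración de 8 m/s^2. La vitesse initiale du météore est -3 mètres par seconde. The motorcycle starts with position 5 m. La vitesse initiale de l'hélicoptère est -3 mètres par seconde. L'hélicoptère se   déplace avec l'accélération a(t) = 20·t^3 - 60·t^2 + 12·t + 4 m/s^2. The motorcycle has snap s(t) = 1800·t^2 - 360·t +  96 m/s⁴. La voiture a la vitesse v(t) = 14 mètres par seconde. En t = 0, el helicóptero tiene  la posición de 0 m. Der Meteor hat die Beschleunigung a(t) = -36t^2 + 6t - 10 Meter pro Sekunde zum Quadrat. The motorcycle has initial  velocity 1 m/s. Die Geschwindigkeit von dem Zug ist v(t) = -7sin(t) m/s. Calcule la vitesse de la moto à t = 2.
Nous devons intégrer notre équation du snap s(t) = 1800·t^2 - 360·t + 96 3 fois. En intégrant le snap et en utilisant la condition initiale j(0) = 18, nous obtenons j(t) = 600·t^3 - 180·t^2 + 96·t + 18. L'intégrale du jerk, avec a(0) = 8, donne l'accélération: a(t) = 150·t^4 - 60·t^3 + 48·t^2 + 18·t + 8. En intégrant l'accélération et en utilisant la condition initiale v(0) = 1, nous obtenons v(t) = 30·t^5 - 15·t^4 + 16·t^3 + 9·t^2 + 8·t + 1. En utilisant v(t) = 30·t^5 - 15·t^4 + 16·t^3 + 9·t^2 + 8·t + 1 et en substituant t = 2, nous trouvons v = 901.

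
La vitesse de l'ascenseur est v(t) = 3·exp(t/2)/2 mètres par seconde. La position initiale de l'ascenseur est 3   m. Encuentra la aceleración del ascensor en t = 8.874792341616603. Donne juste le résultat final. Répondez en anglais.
The answer is 63.4158670054782.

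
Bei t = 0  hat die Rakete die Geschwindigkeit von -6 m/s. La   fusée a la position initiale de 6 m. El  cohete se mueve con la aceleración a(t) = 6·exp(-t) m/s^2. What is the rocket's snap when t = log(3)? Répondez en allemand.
Um dies zu lösen, müssen wir 2 Ableitungen unserer Gleichung für die Beschleunigung a(t) = 6·exp(-t) nehmen. Die Ableitung von der Beschleunigung ergibt den Ruck: j(t) = -6·exp(-t). Mit d/dt von j(t) finden wir s(t) = 6·exp(-t). Wir haben den Snap s(t) = 6·exp(-t). Durch Einsetzen von t = log(3): s(log(3)) = 2.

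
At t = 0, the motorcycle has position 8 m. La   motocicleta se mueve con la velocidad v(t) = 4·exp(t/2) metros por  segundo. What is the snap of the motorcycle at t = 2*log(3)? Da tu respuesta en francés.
Pour résoudre ceci, nous devons prendre 3 dérivées de notre équation de la vitesse v(t) = 4·exp(t/2). En dérivant la vitesse, nous obtenons l'accélération: a(t) = 2·exp(t/2). En dérivant l'accélération, nous obtenons le jerk: j(t) = exp(t/2). En prenant d/dt de j(t), nous trouvons s(t) = exp(t/2)/2. De l'équation du snap s(t) = exp(t/2)/2, nous substituons t = 2*log(3) pour obtenir s = 3/2.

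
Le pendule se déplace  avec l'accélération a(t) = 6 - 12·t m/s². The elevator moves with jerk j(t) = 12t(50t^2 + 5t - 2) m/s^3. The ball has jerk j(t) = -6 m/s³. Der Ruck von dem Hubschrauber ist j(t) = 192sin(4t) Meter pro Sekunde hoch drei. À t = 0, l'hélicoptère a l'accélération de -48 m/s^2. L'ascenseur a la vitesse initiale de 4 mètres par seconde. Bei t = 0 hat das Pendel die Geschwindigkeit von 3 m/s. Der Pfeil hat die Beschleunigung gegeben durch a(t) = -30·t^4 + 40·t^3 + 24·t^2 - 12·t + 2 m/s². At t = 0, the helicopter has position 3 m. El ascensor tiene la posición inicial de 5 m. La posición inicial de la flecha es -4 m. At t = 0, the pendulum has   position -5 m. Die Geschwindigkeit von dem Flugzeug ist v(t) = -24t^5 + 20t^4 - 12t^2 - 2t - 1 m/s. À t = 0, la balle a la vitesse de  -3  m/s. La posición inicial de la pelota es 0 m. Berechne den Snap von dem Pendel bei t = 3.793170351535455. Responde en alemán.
Wir müssen unsere Gleichung für die Beschleunigung a(t) = 6 - 12·t 2-mal ableiten. Die Ableitung von der Beschleunigung ergibt den Ruck: j(t) = -12. Mit d/dt von j(t) finden wir s(t) = 0. Mit s(t) = 0 und Einsetzen von t = 3.793170351535455, finden wir s = 0.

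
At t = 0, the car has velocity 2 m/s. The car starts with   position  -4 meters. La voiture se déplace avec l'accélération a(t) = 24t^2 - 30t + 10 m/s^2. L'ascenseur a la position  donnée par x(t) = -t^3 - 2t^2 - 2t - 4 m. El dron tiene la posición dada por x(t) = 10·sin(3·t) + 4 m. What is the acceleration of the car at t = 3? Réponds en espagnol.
Tenemos la aceleración a(t) = 24·t^2 - 30·t + 10. Sustituyendo t = 3: a(3) = 136.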